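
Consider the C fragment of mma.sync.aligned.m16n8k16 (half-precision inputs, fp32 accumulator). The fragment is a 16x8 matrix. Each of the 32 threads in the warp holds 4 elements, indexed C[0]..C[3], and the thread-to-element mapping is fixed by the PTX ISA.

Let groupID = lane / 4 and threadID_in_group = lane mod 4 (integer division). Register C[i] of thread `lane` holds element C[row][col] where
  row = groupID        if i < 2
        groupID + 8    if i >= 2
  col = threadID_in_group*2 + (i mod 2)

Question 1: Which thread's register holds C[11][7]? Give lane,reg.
r: 11->gid=3,r8=1  c: 7->tid=3,i&1=1
L=3*4+3=15  i=1*2+1=3

15,3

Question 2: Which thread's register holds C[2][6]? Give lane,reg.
r=2->g=2,rb=0  c=6->t=3,b0=0
L=2*4+3=11  i=0*2+0=0

11,0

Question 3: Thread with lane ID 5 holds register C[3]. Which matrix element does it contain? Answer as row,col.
9,3

L=5→G=5>>2=1, T=5&3=1
[3]→row 1+8=9  col 1·2+1=3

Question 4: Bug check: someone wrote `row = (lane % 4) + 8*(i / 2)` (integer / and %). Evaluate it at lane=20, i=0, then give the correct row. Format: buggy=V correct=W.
buggy=0 correct=5

`(lane % 4) + 8*(i / 2)`[20,0]⇒0
lane 20: gr=5 (20/4), th=0 (20%4)
i=0: r=5+0=5, c=0*2+0=0
row: 0 vs 5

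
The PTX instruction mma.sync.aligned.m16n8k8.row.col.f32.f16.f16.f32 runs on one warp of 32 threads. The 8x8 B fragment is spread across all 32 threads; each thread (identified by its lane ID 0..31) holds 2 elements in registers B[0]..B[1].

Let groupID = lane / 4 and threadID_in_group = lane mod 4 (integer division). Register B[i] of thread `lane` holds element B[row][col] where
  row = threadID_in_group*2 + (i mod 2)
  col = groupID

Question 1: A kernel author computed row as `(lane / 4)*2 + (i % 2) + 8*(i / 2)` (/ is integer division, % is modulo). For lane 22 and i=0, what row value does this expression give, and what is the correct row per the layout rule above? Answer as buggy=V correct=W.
`(lane / 4)*2 + (i % 2) + 8*(i / 2)`[22,0]->10
22: g=5,t=2
[0] (2*2+0,5) = (4,5)
row: 10 vs 4

buggy=10 correct=4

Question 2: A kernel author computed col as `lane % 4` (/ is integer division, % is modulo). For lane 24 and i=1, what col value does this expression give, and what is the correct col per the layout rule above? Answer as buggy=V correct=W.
`lane % 4`[24,1]⇒0
24: gr=6,th=0
[1] (0*2+1,6) = (1,6)
col: 0 vs 6

buggy=0 correct=6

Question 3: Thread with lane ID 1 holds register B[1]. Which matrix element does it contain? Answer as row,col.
1: G=0,T=1
[1] (1*2+1,0) = (3,0)

3,0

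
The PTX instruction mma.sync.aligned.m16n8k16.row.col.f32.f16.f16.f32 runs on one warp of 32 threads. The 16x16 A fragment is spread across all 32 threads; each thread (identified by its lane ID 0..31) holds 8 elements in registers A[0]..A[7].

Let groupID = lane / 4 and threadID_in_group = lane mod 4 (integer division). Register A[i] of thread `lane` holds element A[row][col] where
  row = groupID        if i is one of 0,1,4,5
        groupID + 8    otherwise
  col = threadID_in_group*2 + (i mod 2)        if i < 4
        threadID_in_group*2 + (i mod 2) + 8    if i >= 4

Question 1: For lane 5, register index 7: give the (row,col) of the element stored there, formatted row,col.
lane 5->5/4=1, 5 mod 4=1
i=7  r:1+8->9  c:2·1+1+8->11

9,11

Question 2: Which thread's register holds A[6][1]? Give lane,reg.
r=6⇒gr=6,Rb=0  c=1⇒Cb=0,th=0,odd=1
L=6*4+0=24  i=0*4+0*2+1=1

24,1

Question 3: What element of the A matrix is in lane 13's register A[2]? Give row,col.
L=13→G=13>>2=3, T=13&3=1
[2]→row 3+8=11  col 1·2+0+0=2

11,2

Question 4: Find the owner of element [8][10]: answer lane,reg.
r=8->g=0,rb=1  c=10->cb=1,t=1,b0=0
L=0*4+1=1  i=1*4+1*2+0=6

1,6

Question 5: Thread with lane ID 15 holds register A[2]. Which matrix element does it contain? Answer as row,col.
11,6

15: g=3,t=3
[2] (3+8,3*2+0+0) = (11,6)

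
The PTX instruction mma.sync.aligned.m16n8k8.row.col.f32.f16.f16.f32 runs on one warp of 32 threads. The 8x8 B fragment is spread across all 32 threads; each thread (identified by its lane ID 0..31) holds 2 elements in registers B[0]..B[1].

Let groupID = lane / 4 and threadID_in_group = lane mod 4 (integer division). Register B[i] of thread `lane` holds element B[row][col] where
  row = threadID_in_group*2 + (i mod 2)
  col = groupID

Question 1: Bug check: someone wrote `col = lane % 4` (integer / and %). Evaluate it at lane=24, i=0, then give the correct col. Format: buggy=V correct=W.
buggy=0 correct=6

`lane % 4`[24,0]->0
lane 24: g=6 (24/4), t=0 (24%4)
i=0: r=0*2+0=0, c=g=6
col: 0 vs 6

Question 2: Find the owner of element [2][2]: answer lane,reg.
9,0

c: 2->gid=2  r: 2->tid=1,i&1=0
L=2*4+1=9  i=0=0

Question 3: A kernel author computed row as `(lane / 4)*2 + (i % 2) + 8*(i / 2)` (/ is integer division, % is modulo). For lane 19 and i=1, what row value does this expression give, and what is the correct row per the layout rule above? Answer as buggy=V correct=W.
buggy=9 correct=7

`(lane / 4)*2 + (i % 2) + 8*(i / 2)`[19,1]→9
lane 19: G=4 (19/4), T=3 (19%4)
i=1: r=3*2+1=7, c=G=4
row: 9 vs 7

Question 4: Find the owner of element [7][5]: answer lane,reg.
23,1

c=5→G=5  r=7→T=3,p=1
L=5*4+3=23  i=1=1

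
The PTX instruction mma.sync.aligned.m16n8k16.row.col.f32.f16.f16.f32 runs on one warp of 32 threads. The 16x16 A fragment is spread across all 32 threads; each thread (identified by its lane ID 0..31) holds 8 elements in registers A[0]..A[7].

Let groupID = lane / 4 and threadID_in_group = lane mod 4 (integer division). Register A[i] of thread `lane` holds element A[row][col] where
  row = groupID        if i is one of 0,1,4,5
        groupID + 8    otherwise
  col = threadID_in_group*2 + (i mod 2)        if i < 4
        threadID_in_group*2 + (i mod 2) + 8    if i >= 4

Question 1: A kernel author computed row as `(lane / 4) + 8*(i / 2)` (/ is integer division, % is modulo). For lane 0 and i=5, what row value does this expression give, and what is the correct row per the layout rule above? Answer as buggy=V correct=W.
`(lane / 4) + 8*(i / 2)`[0,5]→16
lane 0: G=0 (0/4), T=0 (0%4)
i=5: r=0+0=0, c=0*2+1+8=9
row: 16 vs 0

buggy=16 correct=0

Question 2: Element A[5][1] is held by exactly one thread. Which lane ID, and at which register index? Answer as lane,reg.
r=5→G=5,rhi=0  c=1→chi=0,T=0,p=1
L=5*4+0=20  i=0*4+0*2+1=1

20,1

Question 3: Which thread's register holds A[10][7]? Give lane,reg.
11,3

r=10->g=2,rb=1  c=7->cb=0,t=3,b0=1
L=2*4+3=11  i=0*4+1*2+1=3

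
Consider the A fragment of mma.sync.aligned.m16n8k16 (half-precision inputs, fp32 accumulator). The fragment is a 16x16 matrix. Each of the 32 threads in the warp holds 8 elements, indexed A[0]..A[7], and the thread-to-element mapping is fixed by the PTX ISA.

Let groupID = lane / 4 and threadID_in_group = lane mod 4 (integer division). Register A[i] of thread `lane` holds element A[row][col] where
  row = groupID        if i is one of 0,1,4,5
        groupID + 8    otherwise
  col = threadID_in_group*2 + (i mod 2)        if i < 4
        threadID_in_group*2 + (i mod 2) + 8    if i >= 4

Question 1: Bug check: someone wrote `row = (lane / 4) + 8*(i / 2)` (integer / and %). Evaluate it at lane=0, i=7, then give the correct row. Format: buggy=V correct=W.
buggy=24 correct=8

`(lane / 4) + 8*(i / 2)`[0,7]⇒24
L=0⇒gr=0>>2=0, th=0&3=0
[7]⇒row 0+8=8  col 0·2+1+8=9
row: 24 vs 8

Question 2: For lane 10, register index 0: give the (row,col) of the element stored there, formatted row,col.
10: gid=2,tid=2
[0] (2+0,2*2+0+0) = (2,4)

2,4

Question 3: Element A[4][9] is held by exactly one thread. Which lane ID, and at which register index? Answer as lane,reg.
r=4→G=4,rhi=0  c=9→chi=1,T=0,p=1
L=4*4+0=16  i=1*4+0*2+1=5

16,5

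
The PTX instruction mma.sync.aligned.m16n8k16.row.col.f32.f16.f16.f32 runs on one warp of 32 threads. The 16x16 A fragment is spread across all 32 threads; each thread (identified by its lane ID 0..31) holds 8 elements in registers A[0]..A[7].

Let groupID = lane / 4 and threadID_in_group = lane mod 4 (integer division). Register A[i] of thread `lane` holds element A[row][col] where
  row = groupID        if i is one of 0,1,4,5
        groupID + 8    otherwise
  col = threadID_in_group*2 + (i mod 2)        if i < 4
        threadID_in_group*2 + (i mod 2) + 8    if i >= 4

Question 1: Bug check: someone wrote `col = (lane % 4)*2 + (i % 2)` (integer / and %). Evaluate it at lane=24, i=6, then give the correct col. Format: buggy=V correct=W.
`(lane % 4)*2 + (i % 2)`[24,6]->0
lane 24->24/4=6, 24 mod 4=0
i=6  r:6+8->14  c:2·0+0+8->8
col: 0 vs 8

buggy=0 correct=8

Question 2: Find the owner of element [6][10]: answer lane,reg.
25,4

r=6→G=6,rhi=0  c=10→chi=1,T=1,p=0
L=6*4+1=25  i=1*4+0*2+0=4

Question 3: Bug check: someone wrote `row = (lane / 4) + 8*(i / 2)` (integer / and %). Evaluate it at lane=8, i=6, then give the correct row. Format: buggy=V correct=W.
`(lane / 4) + 8*(i / 2)`[8,6]→26
L=8→G=8>>2=2, T=8&3=0
[6]→row 2+8=10  col 0·2+0+8=8
row: 26 vs 10

buggy=26 correct=10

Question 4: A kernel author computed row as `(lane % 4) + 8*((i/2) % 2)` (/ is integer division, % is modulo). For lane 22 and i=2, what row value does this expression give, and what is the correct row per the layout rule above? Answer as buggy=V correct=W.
buggy=10 correct=13

`(lane % 4) + 8*((i/2) % 2)`[22,2]⇒10
L=22⇒gr=22>>2=5, th=22&3=2
[2]⇒row 5+8=13  col 2·2+0+0=4
row: 10 vs 13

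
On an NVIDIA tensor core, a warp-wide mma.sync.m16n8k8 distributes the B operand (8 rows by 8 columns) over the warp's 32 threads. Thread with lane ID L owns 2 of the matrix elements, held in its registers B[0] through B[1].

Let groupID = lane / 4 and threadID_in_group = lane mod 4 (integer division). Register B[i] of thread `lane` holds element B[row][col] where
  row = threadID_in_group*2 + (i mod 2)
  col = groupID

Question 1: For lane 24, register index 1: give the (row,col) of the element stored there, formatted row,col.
1,6

24: gid=6,tid=0
[1] (0*2+1,6) = (1,6)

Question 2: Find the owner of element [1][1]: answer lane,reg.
4,1

c=1->g=1  r=1->t=0,b0=1
L=1*4+0=4  i=1=1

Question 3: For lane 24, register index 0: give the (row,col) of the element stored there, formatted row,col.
lane 24⇒24/4=6, 24 mod 4=0
i=0  r:2·0+0⇒0  c:6

0,6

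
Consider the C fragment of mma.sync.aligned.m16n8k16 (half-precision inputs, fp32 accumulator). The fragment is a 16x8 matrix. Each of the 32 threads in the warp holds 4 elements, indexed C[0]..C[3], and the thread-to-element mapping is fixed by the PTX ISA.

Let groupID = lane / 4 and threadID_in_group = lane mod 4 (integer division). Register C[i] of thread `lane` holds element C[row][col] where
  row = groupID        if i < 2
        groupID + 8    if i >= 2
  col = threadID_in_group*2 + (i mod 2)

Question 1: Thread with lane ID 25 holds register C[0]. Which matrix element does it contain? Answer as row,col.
lane 25: G=6 (25/4), T=1 (25%4)
i=0: r=6+0=6, c=1*2+0=2

6,2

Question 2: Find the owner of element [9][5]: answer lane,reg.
6,3

r=9→G=1,rhi=1  c=5→T=2,p=1
L=1*4+2=6  i=1*2+1=3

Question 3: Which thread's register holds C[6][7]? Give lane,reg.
r=6⇒gr=6,Rb=0  c=7⇒th=3,odd=1
L=6*4+3=27  i=0*2+1=1

27,1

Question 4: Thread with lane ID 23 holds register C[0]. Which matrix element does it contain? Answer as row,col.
5,6

lane 23→23/4=5, 23 mod 4=3
i=0  r:5+0→5  c:2·3+0→6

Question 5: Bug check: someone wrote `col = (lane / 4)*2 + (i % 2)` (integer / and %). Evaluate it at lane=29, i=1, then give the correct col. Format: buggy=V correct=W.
`(lane / 4)*2 + (i % 2)`[29,1]→15
L=29→G=29>>2=7, T=29&3=1
[1]→row 7+0=7  col 1·2+1=3
col: 15 vs 3

buggy=15 correct=3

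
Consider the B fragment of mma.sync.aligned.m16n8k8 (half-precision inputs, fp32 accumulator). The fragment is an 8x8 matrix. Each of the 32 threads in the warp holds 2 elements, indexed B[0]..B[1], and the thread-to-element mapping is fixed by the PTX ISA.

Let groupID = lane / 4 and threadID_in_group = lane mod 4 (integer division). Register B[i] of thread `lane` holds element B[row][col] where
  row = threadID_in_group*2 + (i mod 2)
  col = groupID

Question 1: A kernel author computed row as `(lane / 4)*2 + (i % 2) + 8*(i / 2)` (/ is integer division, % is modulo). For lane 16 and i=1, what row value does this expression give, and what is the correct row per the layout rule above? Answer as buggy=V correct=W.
`(lane / 4)*2 + (i % 2) + 8*(i / 2)`[16,1]=>9
lane 16=>16/4=4, 16 mod 4=0
i=1  r:2·0+1=>1  c:4
row: 9 vs 1

buggy=9 correct=1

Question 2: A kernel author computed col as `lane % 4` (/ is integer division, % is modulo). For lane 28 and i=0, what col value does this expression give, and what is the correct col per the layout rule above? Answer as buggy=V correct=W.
`lane % 4`[28,0]=>0
lane 28: grp=7 (28/4), tig=0 (28%4)
i=0: r=0*2+0=0, c=grp=7
col: 0 vs 7

buggy=0 correct=7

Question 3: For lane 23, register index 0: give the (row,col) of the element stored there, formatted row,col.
lane 23: gr=5 (23/4), th=3 (23%4)
i=0: r=3*2+0=6, c=gr=5

6,5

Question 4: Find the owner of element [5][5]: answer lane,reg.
22,1

c=5⇒gr=5  r=5⇒th=2,odd=1
L=5*4+2=22  i=1=1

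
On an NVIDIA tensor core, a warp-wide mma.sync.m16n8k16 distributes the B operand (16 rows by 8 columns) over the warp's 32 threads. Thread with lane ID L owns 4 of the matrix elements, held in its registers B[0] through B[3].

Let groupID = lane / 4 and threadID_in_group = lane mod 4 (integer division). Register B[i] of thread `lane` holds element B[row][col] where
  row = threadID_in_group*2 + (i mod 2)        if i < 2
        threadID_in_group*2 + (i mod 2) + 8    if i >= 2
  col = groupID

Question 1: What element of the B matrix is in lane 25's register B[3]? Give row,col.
11,6

25: G=6,T=1
[3] (1*2+1+8,6) = (11,6)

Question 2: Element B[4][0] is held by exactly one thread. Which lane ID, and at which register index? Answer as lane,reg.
2,0

c:0=>grp=0  r:4=>rB=0,tig=2,lo=0
L=0*4+2=2  i=0*2+0=0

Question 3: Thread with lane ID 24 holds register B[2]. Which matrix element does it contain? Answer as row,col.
8,6

24: gid=6,tid=0
[2] (0*2+0+8,6) = (8,6)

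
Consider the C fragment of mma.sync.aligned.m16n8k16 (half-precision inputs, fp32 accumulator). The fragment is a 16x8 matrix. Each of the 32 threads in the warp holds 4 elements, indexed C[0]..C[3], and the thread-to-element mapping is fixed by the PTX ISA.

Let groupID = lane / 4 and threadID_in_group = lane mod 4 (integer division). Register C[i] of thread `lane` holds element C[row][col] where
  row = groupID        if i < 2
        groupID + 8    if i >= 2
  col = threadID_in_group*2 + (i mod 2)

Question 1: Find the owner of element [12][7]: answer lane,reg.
r=12⇒gr=4,Rb=1  c=7⇒th=3,odd=1
L=4*4+3=19  i=1*2+1=3

19,3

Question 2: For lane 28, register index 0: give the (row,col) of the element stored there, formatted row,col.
lane 28->28/4=7, 28 mod 4=0
i=0  r:7+0->7  c:2·0+0->0

7,0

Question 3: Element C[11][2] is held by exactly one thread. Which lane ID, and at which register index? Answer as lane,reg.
13,2

r=11→G=3,rhi=1  c=2→T=1,p=0
L=3*4+1=13  i=1*2+0=2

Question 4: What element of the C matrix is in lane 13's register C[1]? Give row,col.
3,3

L=13=>grp=13>>2=3, tig=13&3=1
[1]=>row 3+0=3  col 1·2+1=3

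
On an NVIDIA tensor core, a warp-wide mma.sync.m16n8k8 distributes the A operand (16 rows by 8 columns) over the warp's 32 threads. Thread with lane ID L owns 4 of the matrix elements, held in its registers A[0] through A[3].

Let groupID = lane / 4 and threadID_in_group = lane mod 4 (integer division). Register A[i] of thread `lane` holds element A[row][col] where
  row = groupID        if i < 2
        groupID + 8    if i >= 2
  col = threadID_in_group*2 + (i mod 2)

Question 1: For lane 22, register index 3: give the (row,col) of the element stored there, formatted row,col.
13,5

L=22⇒gr=22>>2=5, th=22&3=2
[3]⇒row 5+8=13  col 2·2+1=5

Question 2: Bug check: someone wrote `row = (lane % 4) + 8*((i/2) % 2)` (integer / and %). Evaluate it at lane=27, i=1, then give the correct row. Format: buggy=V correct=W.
buggy=3 correct=6

`(lane % 4) + 8*((i/2) % 2)`[27,1]->3
27: g=6,t=3
[1] (6+0,3*2+1) = (6,7)
row: 3 vs 6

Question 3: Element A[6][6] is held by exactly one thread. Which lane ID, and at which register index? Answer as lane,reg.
r:6=>grp=6,rB=0  c:6=>tig=3,lo=0
L=6*4+3=27  i=0*2+0=0

27,0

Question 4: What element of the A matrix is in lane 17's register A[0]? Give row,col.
lane 17: gid=4 (17/4), tid=1 (17%4)
i=0: r=4+0=4, c=1*2+0=2

4,2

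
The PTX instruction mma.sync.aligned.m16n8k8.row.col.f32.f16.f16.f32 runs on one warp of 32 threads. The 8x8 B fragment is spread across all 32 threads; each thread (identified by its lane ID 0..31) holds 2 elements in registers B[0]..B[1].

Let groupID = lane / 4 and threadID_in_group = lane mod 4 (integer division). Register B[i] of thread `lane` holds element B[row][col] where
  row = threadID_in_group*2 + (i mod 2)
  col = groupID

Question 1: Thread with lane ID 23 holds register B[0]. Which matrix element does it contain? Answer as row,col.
lane 23⇒23/4=5, 23 mod 4=3
i=0  r:2·3+0⇒6  c:5

6,5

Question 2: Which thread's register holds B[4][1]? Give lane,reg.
6,0

c: 1->gid=1  r: 4->tid=2,i&1=0
L=1*4+2=6  i=0=0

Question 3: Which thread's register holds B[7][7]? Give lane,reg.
31,1

c=7→G=7  r=7→T=3,p=1
L=7*4+3=31  i=1=1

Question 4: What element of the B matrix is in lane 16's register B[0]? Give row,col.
0,4

L=16=>grp=16>>2=4, tig=16&3=0
[0]=>row 0·2+0=0  col grp=4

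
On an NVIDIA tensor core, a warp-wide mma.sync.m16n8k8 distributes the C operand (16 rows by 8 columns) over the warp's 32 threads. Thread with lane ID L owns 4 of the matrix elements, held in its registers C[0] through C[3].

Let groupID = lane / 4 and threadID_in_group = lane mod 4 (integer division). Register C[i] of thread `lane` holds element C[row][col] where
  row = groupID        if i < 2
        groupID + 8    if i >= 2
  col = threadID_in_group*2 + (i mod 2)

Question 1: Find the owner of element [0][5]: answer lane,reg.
r:0=>grp=0,rB=0  c:5=>tig=2,lo=1
L=0*4+2=2  i=0*2+1=1

2,1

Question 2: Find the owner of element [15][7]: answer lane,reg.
r=15⇒gr=7,Rb=1  c=7⇒th=3,odd=1
L=7*4+3=31  i=1*2+1=3

31,3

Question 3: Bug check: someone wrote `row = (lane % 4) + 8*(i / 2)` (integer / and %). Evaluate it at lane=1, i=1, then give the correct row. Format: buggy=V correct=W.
`(lane % 4) + 8*(i / 2)`[1,1]->1
lane 1: g=0 (1/4), t=1 (1%4)
i=1: r=0+0=0, c=1*2+1=3
row: 1 vs 0

buggy=1 correct=0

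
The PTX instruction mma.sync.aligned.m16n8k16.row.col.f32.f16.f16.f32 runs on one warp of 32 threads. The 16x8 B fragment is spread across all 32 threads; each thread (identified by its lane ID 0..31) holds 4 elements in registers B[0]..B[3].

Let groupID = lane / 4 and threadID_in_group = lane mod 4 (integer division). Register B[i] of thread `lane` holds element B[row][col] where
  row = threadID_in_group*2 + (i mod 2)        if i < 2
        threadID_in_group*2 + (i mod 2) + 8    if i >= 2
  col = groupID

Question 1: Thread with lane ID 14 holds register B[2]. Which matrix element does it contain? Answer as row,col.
L=14->gid=14>>2=3, tid=14&3=2
[2]->row 2·2+0+8=12  col gid=3

12,3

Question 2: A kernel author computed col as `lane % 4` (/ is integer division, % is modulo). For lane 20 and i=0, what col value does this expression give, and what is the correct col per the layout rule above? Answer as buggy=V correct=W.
`lane % 4`[20,0]->0
lane 20->20/4=5, 20 mod 4=0
i=0  r:2·0+0+0->0  c:5
col: 0 vs 5

buggy=0 correct=5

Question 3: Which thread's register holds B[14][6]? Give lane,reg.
27,2

c=6→G=6  r=14→rhi=1,T=3,p=0
L=6*4+3=27  i=1*2+0=2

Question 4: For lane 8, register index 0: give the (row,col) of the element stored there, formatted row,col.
L=8→G=8>>2=2, T=8&3=0
[0]→row 0·2+0+0=0  col G=2

0,2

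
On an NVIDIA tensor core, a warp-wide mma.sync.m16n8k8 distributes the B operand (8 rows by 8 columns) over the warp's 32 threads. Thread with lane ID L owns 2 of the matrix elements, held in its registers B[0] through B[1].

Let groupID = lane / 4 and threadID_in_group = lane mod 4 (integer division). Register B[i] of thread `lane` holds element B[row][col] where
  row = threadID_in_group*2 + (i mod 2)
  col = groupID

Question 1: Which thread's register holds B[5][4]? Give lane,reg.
c:4=>grp=4  r:5=>tig=2,lo=1
L=4*4+2=18  i=1=1

18,1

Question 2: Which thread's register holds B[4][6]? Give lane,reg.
26,0

c=6->g=6  r=4->t=2,b0=0
L=6*4+2=26  i=0=0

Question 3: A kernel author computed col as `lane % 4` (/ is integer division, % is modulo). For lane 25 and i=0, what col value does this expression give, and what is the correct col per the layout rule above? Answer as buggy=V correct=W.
`lane % 4`[25,0]->1
lane 25->25/4=6, 25 mod 4=1
i=0  r:2·1+0->2  c:6
col: 1 vs 6

buggy=1 correct=6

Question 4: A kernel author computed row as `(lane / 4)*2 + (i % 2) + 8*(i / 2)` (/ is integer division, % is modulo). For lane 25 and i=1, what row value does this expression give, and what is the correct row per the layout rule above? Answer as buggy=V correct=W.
`(lane / 4)*2 + (i % 2) + 8*(i / 2)`[25,1]=>13
L=25=>grp=25>>2=6, tig=25&3=1
[1]=>row 1·2+1=3  col grp=6
row: 13 vs 3

buggy=13 correct=3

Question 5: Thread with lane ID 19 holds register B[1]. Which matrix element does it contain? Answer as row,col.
lane 19=>19/4=4, 19 mod 4=3
i=1  r:2·3+1=>7  c:4

7,4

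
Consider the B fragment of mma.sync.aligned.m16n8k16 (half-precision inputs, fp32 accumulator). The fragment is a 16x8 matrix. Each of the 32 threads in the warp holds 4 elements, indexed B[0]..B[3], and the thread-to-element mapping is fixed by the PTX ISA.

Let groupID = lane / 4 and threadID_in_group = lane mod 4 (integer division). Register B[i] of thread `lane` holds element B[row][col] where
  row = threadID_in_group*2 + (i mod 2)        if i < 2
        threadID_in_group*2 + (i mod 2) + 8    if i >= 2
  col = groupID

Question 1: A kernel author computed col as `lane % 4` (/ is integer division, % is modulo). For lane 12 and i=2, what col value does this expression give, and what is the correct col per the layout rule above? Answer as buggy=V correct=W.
buggy=0 correct=3

`lane % 4`[12,2]->0
lane 12->12/4=3, 12 mod 4=0
i=2  r:2·0+0+8->8  c:3
col: 0 vs 3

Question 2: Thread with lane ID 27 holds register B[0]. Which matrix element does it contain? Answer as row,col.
6,6

lane 27: G=6 (27/4), T=3 (27%4)
i=0: r=3*2+0+0=6, c=G=6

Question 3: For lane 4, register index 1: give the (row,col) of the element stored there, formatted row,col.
1,1

lane 4: gid=1 (4/4), tid=0 (4%4)
i=1: r=0*2+1+0=1, c=gid=1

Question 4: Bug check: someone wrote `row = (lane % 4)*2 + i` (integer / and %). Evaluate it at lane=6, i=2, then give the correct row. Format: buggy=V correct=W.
`(lane % 4)*2 + i`[6,2]⇒6
lane 6⇒6/4=1, 6 mod 4=2
i=2  r:2·2+0+8⇒12  c:1
row: 6 vs 12

buggy=6 correct=12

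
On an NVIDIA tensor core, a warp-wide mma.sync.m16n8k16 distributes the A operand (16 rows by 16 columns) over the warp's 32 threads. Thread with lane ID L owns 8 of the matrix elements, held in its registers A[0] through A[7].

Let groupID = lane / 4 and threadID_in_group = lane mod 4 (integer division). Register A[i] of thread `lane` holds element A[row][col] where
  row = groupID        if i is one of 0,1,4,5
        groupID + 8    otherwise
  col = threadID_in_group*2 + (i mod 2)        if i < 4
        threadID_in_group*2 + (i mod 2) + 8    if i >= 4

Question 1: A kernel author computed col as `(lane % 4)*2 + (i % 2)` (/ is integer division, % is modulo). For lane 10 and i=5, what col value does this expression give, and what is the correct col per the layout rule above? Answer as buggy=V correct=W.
buggy=5 correct=13

`(lane % 4)*2 + (i % 2)`[10,5]=>5
L=10=>grp=10>>2=2, tig=10&3=2
[5]=>row 2+0=2  col 2·2+1+8=13
col: 5 vs 13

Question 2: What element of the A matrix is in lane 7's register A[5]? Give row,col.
1,15

L=7->gid=7>>2=1, tid=7&3=3
[5]->row 1+0=1  col 3·2+1+8=15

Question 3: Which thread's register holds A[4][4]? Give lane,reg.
r: 4->gid=4,r8=0  c: 4->c8=0,tid=2,i&1=0
L=4*4+2=18  i=0*4+0*2+0=0

18,0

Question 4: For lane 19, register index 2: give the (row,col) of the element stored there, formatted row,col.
12,6

lane 19: G=4 (19/4), T=3 (19%4)
i=2: r=4+8=12, c=3*2+0+0=6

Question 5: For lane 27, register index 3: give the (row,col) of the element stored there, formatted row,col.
lane 27: G=6 (27/4), T=3 (27%4)
i=3: r=6+8=14, c=3*2+1+0=7

14,7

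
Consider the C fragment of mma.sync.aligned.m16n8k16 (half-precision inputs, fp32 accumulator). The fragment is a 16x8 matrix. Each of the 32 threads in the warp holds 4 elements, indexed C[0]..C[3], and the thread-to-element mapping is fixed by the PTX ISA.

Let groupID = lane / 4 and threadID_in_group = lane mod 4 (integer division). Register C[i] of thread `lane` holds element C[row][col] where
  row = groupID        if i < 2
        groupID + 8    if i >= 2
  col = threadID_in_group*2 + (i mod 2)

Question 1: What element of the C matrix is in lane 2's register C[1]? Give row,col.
0,5

L=2⇒gr=2>>2=0, th=2&3=2
[1]⇒row 0+0=0  col 2·2+1=5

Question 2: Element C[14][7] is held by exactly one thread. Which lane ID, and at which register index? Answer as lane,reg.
27,3

r: 14->gid=6,r8=1  c: 7->tid=3,i&1=1
L=6*4+3=27  i=1*2+1=3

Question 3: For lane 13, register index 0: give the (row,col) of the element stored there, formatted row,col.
lane 13: gr=3 (13/4), th=1 (13%4)
i=0: r=3+0=3, c=1*2+0=2

3,2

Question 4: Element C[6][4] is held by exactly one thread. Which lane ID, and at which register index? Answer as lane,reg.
26,0

r=6⇒gr=6,Rb=0  c=4⇒th=2,odd=0
L=6*4+2=26  i=0*2+0=0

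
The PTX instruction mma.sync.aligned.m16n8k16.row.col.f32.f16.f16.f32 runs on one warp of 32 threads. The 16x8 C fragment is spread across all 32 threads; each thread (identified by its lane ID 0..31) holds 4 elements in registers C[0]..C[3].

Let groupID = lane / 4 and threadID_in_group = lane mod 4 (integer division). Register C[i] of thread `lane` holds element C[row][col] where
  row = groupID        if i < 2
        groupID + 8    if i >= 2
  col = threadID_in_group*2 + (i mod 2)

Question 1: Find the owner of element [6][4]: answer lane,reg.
26,0

r:6=>grp=6,rB=0  c:4=>tig=2,lo=0
L=6*4+2=26  i=0*2+0=0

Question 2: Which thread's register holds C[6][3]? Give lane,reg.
r=6->g=6,rb=0  c=3->t=1,b0=1
L=6*4+1=25  i=0*2+1=1

25,1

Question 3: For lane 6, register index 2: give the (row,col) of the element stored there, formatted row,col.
9,4

lane 6: grp=1 (6/4), tig=2 (6%4)
i=2: r=1+8=9, c=2*2+0=4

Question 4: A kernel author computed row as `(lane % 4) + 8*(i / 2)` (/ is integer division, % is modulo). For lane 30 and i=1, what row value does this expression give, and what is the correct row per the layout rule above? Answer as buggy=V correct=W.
`(lane % 4) + 8*(i / 2)`[30,1]=>2
lane 30=>30/4=7, 30 mod 4=2
i=1  r:7+0=>7  c:2·2+1=>5
row: 2 vs 7

buggy=2 correct=7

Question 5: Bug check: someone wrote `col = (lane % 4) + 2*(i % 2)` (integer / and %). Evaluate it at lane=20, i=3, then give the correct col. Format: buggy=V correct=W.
buggy=2 correct=1

`(lane % 4) + 2*(i % 2)`[20,3]=>2
lane 20: grp=5 (20/4), tig=0 (20%4)
i=3: r=5+8=13, c=0*2+1=1
col: 2 vs 1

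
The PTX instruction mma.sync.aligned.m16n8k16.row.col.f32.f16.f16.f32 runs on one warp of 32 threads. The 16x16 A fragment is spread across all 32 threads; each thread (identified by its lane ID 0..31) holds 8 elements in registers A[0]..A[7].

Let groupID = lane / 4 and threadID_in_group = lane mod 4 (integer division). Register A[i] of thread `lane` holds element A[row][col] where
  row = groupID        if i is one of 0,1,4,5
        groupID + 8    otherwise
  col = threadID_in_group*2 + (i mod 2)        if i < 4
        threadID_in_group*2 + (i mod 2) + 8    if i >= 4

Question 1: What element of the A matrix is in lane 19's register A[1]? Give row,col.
19: G=4,T=3
[1] (4+0,3*2+1+0) = (4,7)

4,7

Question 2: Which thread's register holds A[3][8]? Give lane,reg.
12,4

r=3→G=3,rhi=0  c=8→chi=1,T=0,p=0
L=3*4+0=12  i=1*4+0*2+0=4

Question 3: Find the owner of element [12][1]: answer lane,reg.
r=12⇒gr=4,Rb=1  c=1⇒Cb=0,th=0,odd=1
L=4*4+0=16  i=0*4+1*2+1=3

16,3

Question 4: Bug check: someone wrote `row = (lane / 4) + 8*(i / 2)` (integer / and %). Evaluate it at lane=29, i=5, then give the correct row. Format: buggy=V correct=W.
buggy=23 correct=7

`(lane / 4) + 8*(i / 2)`[29,5]⇒23
L=29⇒gr=29>>2=7, th=29&3=1
[5]⇒row 7+0=7  col 1·2+1+8=11
row: 23 vs 7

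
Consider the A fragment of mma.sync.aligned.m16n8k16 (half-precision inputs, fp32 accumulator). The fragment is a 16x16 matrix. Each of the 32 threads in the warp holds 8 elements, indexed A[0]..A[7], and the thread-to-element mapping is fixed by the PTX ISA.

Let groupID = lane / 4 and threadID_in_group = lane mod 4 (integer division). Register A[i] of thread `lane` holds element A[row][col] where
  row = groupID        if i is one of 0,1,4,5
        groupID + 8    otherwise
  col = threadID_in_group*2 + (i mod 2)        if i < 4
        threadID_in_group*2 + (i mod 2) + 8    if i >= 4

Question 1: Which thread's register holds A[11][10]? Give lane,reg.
r: 11->gid=3,r8=1  c: 10->c8=1,tid=1,i&1=0
L=3*4+1=13  i=1*4+1*2+0=6

13,6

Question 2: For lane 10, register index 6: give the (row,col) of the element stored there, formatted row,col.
10,12

lane 10→10/4=2, 10 mod 4=2
i=6  r:2+8→10  c:2·2+0+8→12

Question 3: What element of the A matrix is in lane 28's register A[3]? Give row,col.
lane 28: gr=7 (28/4), th=0 (28%4)
i=3: r=7+8=15, c=0*2+1+0=1

15,1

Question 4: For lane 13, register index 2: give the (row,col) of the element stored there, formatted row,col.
11,2

13: grp=3,tig=1
[2] (3+8,1*2+0+0) = (11,2)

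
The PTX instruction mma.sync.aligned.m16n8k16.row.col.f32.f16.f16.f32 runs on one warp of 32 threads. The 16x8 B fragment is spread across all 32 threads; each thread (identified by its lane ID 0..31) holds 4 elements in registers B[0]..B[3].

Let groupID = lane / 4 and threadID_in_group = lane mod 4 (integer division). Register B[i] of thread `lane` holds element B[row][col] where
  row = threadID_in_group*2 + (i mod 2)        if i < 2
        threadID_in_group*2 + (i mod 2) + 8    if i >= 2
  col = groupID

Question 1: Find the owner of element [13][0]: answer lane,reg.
c: 0->gid=0  r: 13->r8=1,tid=2,i&1=1
L=0*4+2=2  i=1*2+1=3

2,3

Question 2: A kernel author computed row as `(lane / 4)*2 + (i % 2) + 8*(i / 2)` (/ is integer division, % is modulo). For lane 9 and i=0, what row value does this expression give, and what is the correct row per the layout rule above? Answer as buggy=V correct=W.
buggy=4 correct=2

`(lane / 4)*2 + (i % 2) + 8*(i / 2)`[9,0]→4
L=9→G=9>>2=2, T=9&3=1
[0]→row 1·2+0+0=2  col G=2
row: 4 vs 2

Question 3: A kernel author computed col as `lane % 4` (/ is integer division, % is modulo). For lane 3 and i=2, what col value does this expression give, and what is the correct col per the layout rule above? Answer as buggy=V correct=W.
`lane % 4`[3,2]⇒3
lane 3: gr=0 (3/4), th=3 (3%4)
i=2: r=3*2+0+8=14, c=gr=0
col: 3 vs 0

buggy=3 correct=0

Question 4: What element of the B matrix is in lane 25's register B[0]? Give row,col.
lane 25=>25/4=6, 25 mod 4=1
i=0  r:2·1+0+0=>2  c:6

2,6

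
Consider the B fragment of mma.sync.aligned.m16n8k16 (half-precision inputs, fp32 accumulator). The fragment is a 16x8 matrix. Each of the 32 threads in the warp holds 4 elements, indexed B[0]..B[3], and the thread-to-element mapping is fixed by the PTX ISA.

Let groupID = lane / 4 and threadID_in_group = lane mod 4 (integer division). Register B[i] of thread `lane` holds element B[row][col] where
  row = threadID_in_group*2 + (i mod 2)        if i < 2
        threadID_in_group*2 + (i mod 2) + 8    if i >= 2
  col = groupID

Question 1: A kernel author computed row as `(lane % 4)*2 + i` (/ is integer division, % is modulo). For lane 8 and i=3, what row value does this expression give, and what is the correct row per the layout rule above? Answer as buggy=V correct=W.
`(lane % 4)*2 + i`[8,3]->3
8: gid=2,tid=0
[3] (0*2+1+8,2) = (9,2)
row: 3 vs 9

buggy=3 correct=9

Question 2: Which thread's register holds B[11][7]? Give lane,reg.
c:7=>grp=7  r:11=>rB=1,tig=1,lo=1
L=7*4+1=29  i=1*2+1=3

29,3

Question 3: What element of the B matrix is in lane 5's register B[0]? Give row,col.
lane 5: gid=1 (5/4), tid=1 (5%4)
i=0: r=1*2+0+0=2, c=gid=1

2,1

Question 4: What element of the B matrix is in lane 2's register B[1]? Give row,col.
2: gid=0,tid=2
[1] (2*2+1+0,0) = (5,0)

5,0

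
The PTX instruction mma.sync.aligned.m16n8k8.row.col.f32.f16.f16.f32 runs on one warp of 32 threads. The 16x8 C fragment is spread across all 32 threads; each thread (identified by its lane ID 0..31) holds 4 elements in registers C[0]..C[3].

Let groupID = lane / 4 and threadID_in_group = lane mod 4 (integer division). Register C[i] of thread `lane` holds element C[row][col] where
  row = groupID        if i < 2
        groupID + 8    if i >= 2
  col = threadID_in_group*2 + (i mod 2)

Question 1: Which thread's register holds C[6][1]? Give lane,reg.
24,1

r=6->g=6,rb=0  c=1->t=0,b0=1
L=6*4+0=24  i=0*2+1=1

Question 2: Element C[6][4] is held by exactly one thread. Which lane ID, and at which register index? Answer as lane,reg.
26,0

r:6=>grp=6,rB=0  c:4=>tig=2,lo=0
L=6*4+2=26  i=0*2+0=0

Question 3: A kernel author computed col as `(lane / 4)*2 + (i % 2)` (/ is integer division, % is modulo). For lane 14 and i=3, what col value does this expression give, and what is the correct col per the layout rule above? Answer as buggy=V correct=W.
buggy=7 correct=5

`(lane / 4)*2 + (i % 2)`[14,3]⇒7
lane 14⇒14/4=3, 14 mod 4=2
i=3  r:3+8⇒11  c:2·2+1⇒5
col: 7 vs 5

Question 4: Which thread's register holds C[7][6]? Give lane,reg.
r: 7->gid=7,r8=0  c: 6->tid=3,i&1=0
L=7*4+3=31  i=0*2+0=0

31,0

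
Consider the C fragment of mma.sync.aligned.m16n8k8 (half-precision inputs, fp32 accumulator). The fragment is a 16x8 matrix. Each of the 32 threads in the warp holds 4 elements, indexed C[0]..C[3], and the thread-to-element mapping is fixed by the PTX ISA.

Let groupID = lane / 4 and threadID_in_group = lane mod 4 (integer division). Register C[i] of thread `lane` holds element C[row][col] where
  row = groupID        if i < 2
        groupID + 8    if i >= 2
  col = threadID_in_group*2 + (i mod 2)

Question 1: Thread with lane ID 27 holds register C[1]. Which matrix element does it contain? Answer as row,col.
27: gr=6,th=3
[1] (6+0,3*2+1) = (6,7)

6,7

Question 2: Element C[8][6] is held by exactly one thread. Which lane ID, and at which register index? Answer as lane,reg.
3,2

r: 8->gid=0,r8=1  c: 6->tid=3,i&1=0
L=0*4+3=3  i=1*2+0=2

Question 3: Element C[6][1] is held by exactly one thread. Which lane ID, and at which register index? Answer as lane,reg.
r: 6->gid=6,r8=0  c: 1->tid=0,i&1=1
L=6*4+0=24  i=0*2+1=1

24,1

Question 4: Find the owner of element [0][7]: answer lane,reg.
3,1

r=0→G=0,rhi=0  c=7→T=3,p=1
L=0*4+3=3  i=0*2+1=1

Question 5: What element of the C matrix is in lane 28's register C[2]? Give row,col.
lane 28->28/4=7, 28 mod 4=0
i=2  r:7+8->15  c:2·0+0->0

15,0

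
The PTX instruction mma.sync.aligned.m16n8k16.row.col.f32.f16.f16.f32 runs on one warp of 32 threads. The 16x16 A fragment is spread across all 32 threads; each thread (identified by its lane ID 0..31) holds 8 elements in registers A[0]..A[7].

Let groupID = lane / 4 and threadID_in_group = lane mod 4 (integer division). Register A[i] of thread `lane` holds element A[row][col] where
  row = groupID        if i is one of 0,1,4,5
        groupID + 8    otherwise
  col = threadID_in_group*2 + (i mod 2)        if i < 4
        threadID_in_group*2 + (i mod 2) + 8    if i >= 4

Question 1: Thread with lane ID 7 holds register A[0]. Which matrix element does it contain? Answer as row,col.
1,6

7: g=1,t=3
[0] (1+0,3*2+0+0) = (1,6)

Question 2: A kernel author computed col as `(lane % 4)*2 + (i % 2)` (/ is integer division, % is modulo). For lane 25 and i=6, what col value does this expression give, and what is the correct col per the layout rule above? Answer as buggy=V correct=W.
`(lane % 4)*2 + (i % 2)`[25,6]⇒2
L=25⇒gr=25>>2=6, th=25&3=1
[6]⇒row 6+8=14  col 1·2+0+8=10
col: 2 vs 10

buggy=2 correct=10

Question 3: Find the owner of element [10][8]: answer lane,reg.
8,6

r: 10->gid=2,r8=1  c: 8->c8=1,tid=0,i&1=0
L=2*4+0=8  i=1*4+1*2+0=6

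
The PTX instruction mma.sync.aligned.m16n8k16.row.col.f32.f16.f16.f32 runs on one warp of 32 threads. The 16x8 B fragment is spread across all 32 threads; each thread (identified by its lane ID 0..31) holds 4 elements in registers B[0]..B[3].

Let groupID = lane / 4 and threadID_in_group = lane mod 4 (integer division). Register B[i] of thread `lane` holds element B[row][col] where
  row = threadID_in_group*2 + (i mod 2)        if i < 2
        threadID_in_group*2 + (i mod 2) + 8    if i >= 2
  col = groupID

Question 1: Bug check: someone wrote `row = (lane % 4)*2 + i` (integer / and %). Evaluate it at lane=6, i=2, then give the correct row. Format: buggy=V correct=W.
`(lane % 4)*2 + i`[6,2]=>6
lane 6=>6/4=1, 6 mod 4=2
i=2  r:2·2+0+8=>12  c:1
row: 6 vs 12

buggy=6 correct=12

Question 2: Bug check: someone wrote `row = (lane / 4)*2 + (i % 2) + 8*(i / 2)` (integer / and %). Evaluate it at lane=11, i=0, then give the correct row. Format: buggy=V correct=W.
`(lane / 4)*2 + (i % 2) + 8*(i / 2)`[11,0]→4
11: G=2,T=3
[0] (3*2+0+0,2) = (6,2)
row: 4 vs 6

buggy=4 correct=6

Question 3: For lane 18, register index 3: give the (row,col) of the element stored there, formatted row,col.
13,4

18: gid=4,tid=2
[3] (2*2+1+8,4) = (13,4)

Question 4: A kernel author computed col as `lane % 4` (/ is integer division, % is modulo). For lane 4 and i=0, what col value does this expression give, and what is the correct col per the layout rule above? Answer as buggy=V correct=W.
`lane % 4`[4,0]->0
lane 4: gid=1 (4/4), tid=0 (4%4)
i=0: r=0*2+0+0=0, c=gid=1
col: 0 vs 1

buggy=0 correct=1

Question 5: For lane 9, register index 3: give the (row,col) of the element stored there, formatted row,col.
11,2

9: G=2,T=1
[3] (1*2+1+8,2) = (11,2)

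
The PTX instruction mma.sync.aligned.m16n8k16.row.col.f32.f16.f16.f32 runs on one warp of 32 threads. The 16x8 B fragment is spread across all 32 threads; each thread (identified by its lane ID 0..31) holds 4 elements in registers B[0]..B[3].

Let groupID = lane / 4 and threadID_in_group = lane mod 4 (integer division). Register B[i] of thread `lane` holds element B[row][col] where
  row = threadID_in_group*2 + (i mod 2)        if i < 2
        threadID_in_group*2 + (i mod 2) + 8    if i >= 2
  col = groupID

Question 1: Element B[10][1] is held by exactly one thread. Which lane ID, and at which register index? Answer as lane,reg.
5,2

c:1=>grp=1  r:10=>rB=1,tig=1,lo=0
L=1*4+1=5  i=1*2+0=2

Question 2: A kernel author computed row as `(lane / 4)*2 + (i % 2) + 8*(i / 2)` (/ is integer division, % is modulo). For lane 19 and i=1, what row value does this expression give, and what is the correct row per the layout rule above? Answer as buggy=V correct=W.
buggy=9 correct=7

`(lane / 4)*2 + (i % 2) + 8*(i / 2)`[19,1]->9
lane 19->19/4=4, 19 mod 4=3
i=1  r:2·3+1+0->7  c:4
row: 9 vs 7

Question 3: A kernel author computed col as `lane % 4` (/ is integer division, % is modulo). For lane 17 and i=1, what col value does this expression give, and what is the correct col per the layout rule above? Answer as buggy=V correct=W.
`lane % 4`[17,1]->1
lane 17: gid=4 (17/4), tid=1 (17%4)
i=1: r=1*2+1+0=3, c=gid=4
col: 1 vs 4

buggy=1 correct=4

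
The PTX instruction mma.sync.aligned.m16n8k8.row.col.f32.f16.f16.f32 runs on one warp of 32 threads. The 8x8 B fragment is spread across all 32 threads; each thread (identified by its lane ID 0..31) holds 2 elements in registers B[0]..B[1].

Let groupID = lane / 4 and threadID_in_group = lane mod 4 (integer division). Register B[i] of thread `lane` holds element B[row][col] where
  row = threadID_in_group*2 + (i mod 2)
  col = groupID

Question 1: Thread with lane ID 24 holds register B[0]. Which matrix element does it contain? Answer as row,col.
0,6

L=24⇒gr=24>>2=6, th=24&3=0
[0]⇒row 0·2+0=0  col gr=6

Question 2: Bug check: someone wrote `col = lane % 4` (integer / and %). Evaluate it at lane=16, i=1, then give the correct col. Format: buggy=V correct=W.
`lane % 4`[16,1]→0
lane 16→16/4=4, 16 mod 4=0
i=1  r:2·0+1→1  c:4
col: 0 vs 4

buggy=0 correct=4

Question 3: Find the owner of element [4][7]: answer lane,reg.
c: 7->gid=7  r: 4->tid=2,i&1=0
L=7*4+2=30  i=0=0

30,0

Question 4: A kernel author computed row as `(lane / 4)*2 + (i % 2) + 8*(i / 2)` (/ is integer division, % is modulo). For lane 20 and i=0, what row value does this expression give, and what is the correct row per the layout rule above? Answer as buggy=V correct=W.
`(lane / 4)*2 + (i % 2) + 8*(i / 2)`[20,0]->10
20: gid=5,tid=0
[0] (0*2+0,5) = (0,5)
row: 10 vs 0

buggy=10 correct=0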